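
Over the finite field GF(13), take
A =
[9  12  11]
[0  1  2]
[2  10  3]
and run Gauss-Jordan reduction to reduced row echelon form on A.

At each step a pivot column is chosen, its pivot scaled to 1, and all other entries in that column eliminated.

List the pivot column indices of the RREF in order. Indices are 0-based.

pivot(0,0)=9: scale R0 → (1, 10, 7)
  clear (2,0): R2 −= (2)R0 → (0, 3, 2)
pivot(1,1)=1: scale R1 → (0, 1, 2)
  clear (0,1): R0 −= (10)R1 → (1, 0, 0)
  clear (2,1): R2 −= (3)R1 → (0, 0, 9)
pivot(2,2)=9: scale R2 → (0, 0, 1)
  clear (1,2): R1 −= (2)R2 → (0, 1, 0)

pivot columns: 0, 1, 2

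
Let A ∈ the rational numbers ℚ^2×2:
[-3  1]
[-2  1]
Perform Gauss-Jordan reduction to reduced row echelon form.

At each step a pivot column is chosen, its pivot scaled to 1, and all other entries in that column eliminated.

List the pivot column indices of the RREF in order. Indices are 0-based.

[1] R0 /= -3  ⇒  (1, -1/3)
     R1 -= -2·R0  ⇒  (0, 1/3)
[2] R1 /= 1/3  ⇒  (0, 1)
     R0 -= -1/3·R1  ⇒  (1, 0)

pivot columns: 0, 1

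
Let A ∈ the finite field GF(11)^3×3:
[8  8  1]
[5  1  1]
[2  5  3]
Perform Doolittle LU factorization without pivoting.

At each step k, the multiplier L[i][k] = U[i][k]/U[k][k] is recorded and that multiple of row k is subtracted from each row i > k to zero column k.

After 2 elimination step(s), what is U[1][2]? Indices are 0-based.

U[1][2] = 10

Step 1: pivot at (0,0) is 8.
  row1 ← row1 − (2)·row0  ⇒  L[1][0]=2, U row1=(0, 7, 10)
  row2 ← row2 − (3)·row0  ⇒  L[2][0]=3, U row2=(0, 3, 0)
Step 2: pivot at (1,1) is 7.
  row2 ← row2 − (2)·row1  ⇒  L[2][1]=2, U row2=(0, 0, 2)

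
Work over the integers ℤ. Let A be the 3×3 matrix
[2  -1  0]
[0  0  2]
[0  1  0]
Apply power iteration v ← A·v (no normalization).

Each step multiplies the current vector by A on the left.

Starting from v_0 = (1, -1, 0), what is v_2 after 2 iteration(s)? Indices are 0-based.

v_0 = (1, -1, 0).
v_1 = A·v_0 = (3, 0, -1).
v_2 = A·v_1 = (6, -2, 0).

v_2 = (6, -2, 0)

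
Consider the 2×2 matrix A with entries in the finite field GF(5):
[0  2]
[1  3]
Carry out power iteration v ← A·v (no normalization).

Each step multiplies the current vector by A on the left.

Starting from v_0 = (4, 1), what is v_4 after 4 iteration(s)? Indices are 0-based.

v_4 = (1, 0)

v_0 = (4, 1).
v_1 = A·v_0 = (2, 2).
v_2 = A·v_1 = (4, 3).
v_3 = A·v_2 = (1, 3).
v_4 = A·v_3 = (1, 0).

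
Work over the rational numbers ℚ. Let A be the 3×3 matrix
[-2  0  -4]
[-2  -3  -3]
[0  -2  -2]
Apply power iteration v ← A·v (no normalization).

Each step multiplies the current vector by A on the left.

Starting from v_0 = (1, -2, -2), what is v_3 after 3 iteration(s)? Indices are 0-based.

v_0 = (1, -2, -2).
v_1 = A·v_0 = (6, 10, 8).
v_2 = A·v_1 = (-44, -66, -36).
v_3 = A·v_2 = (232, 394, 204).

v_3 = (232, 394, 204)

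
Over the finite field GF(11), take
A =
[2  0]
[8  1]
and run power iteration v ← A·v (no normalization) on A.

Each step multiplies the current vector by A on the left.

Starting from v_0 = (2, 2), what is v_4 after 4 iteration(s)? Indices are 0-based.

v_4 = (10, 0)

v_0 = (2, 2).
v_1 = A·v_0 = (4, 7).
v_2 = A·v_1 = (8, 6).
v_3 = A·v_2 = (5, 4).
v_4 = A·v_3 = (10, 0).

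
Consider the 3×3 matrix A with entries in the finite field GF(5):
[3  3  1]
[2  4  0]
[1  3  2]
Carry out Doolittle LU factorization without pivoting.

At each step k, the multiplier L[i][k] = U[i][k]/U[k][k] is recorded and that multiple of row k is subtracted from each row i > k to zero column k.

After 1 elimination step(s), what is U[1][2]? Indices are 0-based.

Step 1: pivot at (0,0) is 3.
  row1 ← row1 − (4)·row0  ⇒  L[1][0]=4, U row1=(0, 2, 1)
  row2 ← row2 − (2)·row0  ⇒  L[2][0]=2, U row2=(0, 2, 0)

U[1][2] = 1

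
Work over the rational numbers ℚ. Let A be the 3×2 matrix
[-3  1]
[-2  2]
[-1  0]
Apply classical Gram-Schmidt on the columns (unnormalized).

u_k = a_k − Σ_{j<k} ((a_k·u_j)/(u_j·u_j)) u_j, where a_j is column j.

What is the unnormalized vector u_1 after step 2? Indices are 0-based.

Step 1: u_0 = a_0 = (-3, -2, -1).
Step 2: u_1 = a_1 − (-1/2)·u_0 = (-1/2, 1, -1/2).

u_1 = (-1/2, 1, -1/2)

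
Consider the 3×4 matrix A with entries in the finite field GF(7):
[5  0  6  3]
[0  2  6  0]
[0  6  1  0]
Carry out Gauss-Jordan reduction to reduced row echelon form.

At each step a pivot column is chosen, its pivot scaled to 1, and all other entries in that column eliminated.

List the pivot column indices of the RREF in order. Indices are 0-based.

[1] R0 /= 5  ⇒  (1, 0, 4, 2)
[2] R1 /= 2  ⇒  (0, 1, 3, 0)
     R2 -= 6·R1  ⇒  (0, 0, 4, 0)
[3] R2 /= 4  ⇒  (0, 0, 1, 0)
     R0 -= 4·R2  ⇒  (1, 0, 0, 2)
     R1 -= 3·R2  ⇒  (0, 1, 0, 0)

pivot columns: 0, 1, 2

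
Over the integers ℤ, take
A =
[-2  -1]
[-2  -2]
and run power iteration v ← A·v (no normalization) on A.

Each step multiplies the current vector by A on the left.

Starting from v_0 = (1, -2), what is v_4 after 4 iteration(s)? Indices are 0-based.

v_4 = (-28, -40)

v_0 = (1, -2).
v_1 = A·v_0 = (0, 2).
v_2 = A·v_1 = (-2, -4).
v_3 = A·v_2 = (8, 12).
v_4 = A·v_3 = (-28, -40).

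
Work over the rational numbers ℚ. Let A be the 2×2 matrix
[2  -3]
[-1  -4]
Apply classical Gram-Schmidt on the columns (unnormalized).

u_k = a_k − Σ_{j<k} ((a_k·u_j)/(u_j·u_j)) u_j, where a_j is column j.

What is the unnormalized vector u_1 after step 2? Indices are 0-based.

u_1 = (-11/5, -22/5)

Step 1: u_0 = a_0 = (2, -1).
Step 2: u_1 = a_1 − (-2/5)·u_0 = (-11/5, -22/5).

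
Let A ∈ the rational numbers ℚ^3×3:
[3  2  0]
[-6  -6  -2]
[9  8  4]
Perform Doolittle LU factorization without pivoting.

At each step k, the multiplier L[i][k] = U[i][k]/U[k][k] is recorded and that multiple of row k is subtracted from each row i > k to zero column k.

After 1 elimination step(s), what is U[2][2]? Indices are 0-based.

U[2][2] = 4

[col 0] pivot 3
  R1 -= -2*R0 → (0, -2, -2)  (L[1][0] := -2)
  R2 -= 3*R0 → (0, 2, 4)  (L[2][0] := 3)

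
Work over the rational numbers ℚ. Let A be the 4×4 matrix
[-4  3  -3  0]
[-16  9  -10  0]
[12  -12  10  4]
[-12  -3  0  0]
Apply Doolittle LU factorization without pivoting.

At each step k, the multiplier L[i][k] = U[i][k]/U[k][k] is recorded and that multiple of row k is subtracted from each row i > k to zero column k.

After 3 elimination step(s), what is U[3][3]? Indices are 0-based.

U[3][3] = 4

k=0: U[0][0]=-4
  eliminate (1,0): mult=4, new row 1: (0, -3, 2, 0); set L[1][0]=4
  eliminate (2,0): mult=-3, new row 2: (0, -3, 1, 4); set L[2][0]=-3
  eliminate (3,0): mult=3, new row 3: (0, -12, 9, 0); set L[3][0]=3
k=1: U[1][1]=-3
  eliminate (2,1): mult=1, new row 2: (0, 0, -1, 4); set L[2][1]=1
  eliminate (3,1): mult=4, new row 3: (0, 0, 1, 0); set L[3][1]=4
k=2: U[2][2]=-1
  eliminate (3,2): mult=-1, new row 3: (0, 0, 0, 4); set L[3][2]=-1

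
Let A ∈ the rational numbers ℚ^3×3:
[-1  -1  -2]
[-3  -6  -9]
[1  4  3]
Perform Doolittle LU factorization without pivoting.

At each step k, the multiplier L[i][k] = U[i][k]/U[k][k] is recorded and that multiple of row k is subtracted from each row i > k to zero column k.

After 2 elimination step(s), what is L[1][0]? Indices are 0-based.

k=0: U[0][0]=-1
  eliminate (1,0): mult=3, new row 1: (0, -3, -3); set L[1][0]=3
  eliminate (2,0): mult=-1, new row 2: (0, 3, 1); set L[2][0]=-1
k=1: U[1][1]=-3
  eliminate (2,1): mult=-1, new row 2: (0, 0, -2); set L[2][1]=-1

L[1][0] = 3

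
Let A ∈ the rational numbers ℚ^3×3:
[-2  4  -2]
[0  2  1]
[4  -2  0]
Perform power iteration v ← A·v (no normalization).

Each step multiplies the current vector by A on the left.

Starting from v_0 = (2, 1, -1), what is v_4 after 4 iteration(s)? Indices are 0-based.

v_4 = (128, -20, 132)

v_0 = (2, 1, -1).
v_1 = A·v_0 = (2, 1, 6).
v_2 = A·v_1 = (-12, 8, 6).
v_3 = A·v_2 = (44, 22, -64).
v_4 = A·v_3 = (128, -20, 132).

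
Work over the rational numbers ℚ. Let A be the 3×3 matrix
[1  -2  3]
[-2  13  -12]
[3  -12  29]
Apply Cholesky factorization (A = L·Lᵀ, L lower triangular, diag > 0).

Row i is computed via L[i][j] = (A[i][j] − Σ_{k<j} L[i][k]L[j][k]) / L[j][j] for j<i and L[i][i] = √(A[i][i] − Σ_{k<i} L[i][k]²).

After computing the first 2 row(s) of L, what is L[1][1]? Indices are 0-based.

Step 1: L[0][0] = √(1) = 1.
  L[1][0] = (-2) / L[0][0] = -2.
Step 2: L[1][1] = √(9) = 3.

L[1][1] = 3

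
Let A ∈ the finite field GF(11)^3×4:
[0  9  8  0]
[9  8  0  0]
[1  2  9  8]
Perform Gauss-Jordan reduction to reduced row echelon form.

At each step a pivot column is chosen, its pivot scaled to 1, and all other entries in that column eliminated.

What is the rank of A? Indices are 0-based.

pivot(0,0): swap R0↔R1
pivot(0,0)=9: scale R0 → (1, 7, 0, 0)
  clear (2,0): R2 −= (1)R0 → (0, 6, 9, 8)
pivot(1,1)=9: scale R1 → (0, 1, 7, 0)
  clear (0,1): R0 −= (7)R1 → (1, 0, 6, 0)
  clear (2,1): R2 −= (6)R1 → (0, 0, 0, 8)
col 2: no nonzero at/below row 2; advance.
pivot(2,3)=8: scale R2 → (0, 0, 0, 1)

rank = 3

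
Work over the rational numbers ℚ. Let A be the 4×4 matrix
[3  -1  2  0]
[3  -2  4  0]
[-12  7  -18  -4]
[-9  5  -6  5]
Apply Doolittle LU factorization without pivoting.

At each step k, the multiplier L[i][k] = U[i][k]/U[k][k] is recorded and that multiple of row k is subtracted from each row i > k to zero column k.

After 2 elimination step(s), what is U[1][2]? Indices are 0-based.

Step 1: pivot at (0,0) is 3.
  row1 ← row1 − (1)·row0  ⇒  L[1][0]=1, U row1=(0, -1, 2, 0)
  row2 ← row2 − (-4)·row0  ⇒  L[2][0]=-4, U row2=(0, 3, -10, -4)
  row3 ← row3 − (-3)·row0  ⇒  L[3][0]=-3, U row3=(0, 2, 0, 5)
Step 2: pivot at (1,1) is -1.
  row2 ← row2 − (-3)·row1  ⇒  L[2][1]=-3, U row2=(0, 0, -4, -4)
  row3 ← row3 − (-2)·row1  ⇒  L[3][1]=-2, U row3=(0, 0, 4, 5)

U[1][2] = 2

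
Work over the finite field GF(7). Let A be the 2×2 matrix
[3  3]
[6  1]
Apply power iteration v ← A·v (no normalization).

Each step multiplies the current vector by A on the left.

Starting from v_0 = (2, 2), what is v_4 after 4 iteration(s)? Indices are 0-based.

v_0 = (2, 2).
v_1 = A·v_0 = (5, 0).
v_2 = A·v_1 = (1, 2).
v_3 = A·v_2 = (2, 1).
v_4 = A·v_3 = (2, 6).

v_4 = (2, 6)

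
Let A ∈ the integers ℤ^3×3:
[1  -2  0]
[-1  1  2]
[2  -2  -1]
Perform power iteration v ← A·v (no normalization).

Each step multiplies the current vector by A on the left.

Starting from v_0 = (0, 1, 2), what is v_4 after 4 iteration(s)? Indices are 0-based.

v_4 = (8, -23, 10)

v_0 = (0, 1, 2).
v_1 = A·v_0 = (-2, 5, -4).
v_2 = A·v_1 = (-12, -1, -10).
v_3 = A·v_2 = (-10, -9, -12).
v_4 = A·v_3 = (8, -23, 10).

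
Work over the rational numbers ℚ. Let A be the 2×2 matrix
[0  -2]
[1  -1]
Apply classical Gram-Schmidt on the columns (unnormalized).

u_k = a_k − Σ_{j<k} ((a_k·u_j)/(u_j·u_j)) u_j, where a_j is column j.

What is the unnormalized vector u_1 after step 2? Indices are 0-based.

Step 1: u_0 = a_0 = (0, 1).
Step 2: u_1 = a_1 − (-1)·u_0 = (-2, 0).

u_1 = (-2, 0)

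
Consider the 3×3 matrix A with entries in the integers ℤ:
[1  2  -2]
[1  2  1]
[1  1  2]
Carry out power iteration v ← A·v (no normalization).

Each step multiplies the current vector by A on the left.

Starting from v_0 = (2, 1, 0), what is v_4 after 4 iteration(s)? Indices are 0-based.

v_0 = (2, 1, 0).
v_1 = A·v_0 = (4, 4, 3).
v_2 = A·v_1 = (6, 15, 14).
v_3 = A·v_2 = (8, 50, 49).
v_4 = A·v_3 = (10, 157, 156).

v_4 = (10, 157, 156)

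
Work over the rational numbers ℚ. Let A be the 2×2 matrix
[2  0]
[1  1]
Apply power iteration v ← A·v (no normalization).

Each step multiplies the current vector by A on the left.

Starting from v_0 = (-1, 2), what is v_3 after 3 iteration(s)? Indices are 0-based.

v_3 = (-8, -5)

v_0 = (-1, 2).
v_1 = A·v_0 = (-2, 1).
v_2 = A·v_1 = (-4, -1).
v_3 = A·v_2 = (-8, -5).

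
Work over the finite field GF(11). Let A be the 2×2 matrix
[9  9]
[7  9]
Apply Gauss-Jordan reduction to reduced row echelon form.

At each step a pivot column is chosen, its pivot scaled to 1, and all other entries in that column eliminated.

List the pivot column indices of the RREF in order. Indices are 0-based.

pivot(0,0)=9: scale R0 → (1, 1)
  clear (1,0): R1 −= (7)R0 → (0, 2)
pivot(1,1)=2: scale R1 → (0, 1)
  clear (0,1): R0 −= (1)R1 → (1, 0)

pivot columns: 0, 1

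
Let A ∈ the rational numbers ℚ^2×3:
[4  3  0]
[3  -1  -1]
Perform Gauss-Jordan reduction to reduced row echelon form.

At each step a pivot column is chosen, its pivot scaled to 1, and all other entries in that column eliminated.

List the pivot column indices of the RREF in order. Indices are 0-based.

[1] R0 /= 4  ⇒  (1, 3/4, 0)
     R1 -= 3·R0  ⇒  (0, -13/4, -1)
[2] R1 /= -13/4  ⇒  (0, 1, 4/13)
     R0 -= 3/4·R1  ⇒  (1, 0, -3/13)

pivot columns: 0, 1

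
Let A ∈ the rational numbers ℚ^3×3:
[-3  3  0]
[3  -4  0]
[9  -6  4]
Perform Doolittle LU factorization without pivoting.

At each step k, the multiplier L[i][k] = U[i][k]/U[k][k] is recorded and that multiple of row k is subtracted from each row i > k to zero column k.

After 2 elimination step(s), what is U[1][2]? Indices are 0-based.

Step 1: pivot at (0,0) is -3.
  row1 ← row1 − (-1)·row0  ⇒  L[1][0]=-1, U row1=(0, -1, 0)
  row2 ← row2 − (-3)·row0  ⇒  L[2][0]=-3, U row2=(0, 3, 4)
Step 2: pivot at (1,1) is -1.
  row2 ← row2 − (-3)·row1  ⇒  L[2][1]=-3, U row2=(0, 0, 4)

U[1][2] = 0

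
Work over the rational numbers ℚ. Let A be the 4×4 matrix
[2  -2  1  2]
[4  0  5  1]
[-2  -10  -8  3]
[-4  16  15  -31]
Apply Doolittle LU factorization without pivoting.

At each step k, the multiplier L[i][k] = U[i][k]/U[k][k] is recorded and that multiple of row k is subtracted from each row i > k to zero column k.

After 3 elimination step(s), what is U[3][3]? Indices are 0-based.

Step 1: pivot at (0,0) is 2.
  row1 ← row1 − (2)·row0  ⇒  L[1][0]=2, U row1=(0, 4, 3, -3)
  row2 ← row2 − (-1)·row0  ⇒  L[2][0]=-1, U row2=(0, -12, -7, 5)
  row3 ← row3 − (-2)·row0  ⇒  L[3][0]=-2, U row3=(0, 12, 17, -27)
Step 2: pivot at (1,1) is 4.
  row2 ← row2 − (-3)·row1  ⇒  L[2][1]=-3, U row2=(0, 0, 2, -4)
  row3 ← row3 − (3)·row1  ⇒  L[3][1]=3, U row3=(0, 0, 8, -18)
Step 3: pivot at (2,2) is 2.
  row3 ← row3 − (4)·row2  ⇒  L[3][2]=4, U row3=(0, 0, 0, -2)

U[3][3] = -2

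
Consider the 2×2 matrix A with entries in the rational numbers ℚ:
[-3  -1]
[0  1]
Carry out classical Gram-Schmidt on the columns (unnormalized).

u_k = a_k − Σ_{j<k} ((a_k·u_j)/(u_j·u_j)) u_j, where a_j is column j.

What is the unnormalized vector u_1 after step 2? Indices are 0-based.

Step 1: u_0 = a_0 = (-3, 0).
Step 2: u_1 = a_1 − (1/3)·u_0 = (0, 1).

u_1 = (0, 1)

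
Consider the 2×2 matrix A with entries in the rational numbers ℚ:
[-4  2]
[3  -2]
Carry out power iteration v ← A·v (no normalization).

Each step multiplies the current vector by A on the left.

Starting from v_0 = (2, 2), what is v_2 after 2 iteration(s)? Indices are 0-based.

v_0 = (2, 2).
v_1 = A·v_0 = (-4, 2).
v_2 = A·v_1 = (20, -16).

v_2 = (20, -16)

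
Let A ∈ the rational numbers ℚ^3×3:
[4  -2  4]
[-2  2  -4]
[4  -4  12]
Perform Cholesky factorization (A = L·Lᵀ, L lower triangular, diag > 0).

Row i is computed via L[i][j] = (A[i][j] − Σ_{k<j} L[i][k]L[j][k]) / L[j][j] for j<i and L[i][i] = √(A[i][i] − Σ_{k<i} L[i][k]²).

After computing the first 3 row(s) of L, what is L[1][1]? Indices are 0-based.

L[1][1] = 1

Step 1: L[0][0] = √(4) = 2.
  L[1][0] = (-2) / L[0][0] = -1.
Step 2: L[1][1] = √(1) = 1.
  L[2][0] = (4) / L[0][0] = 2.
  L[2][1] = (-2) / L[1][1] = -2.
Step 3: L[2][2] = √(4) = 2.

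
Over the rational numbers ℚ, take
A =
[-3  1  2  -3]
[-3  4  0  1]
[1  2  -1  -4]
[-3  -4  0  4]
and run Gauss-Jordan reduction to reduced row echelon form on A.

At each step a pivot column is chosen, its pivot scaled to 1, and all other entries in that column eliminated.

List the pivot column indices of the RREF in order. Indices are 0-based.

step 1: normalize row 0 (÷-3) = (1, -1/3, -2/3, 1)
  row 1: subtract -3×row0 = (0, 3, -2, 4)
  row 2: subtract 1×row0 = (0, 7/3, -1/3, -5)
  row 3: subtract -3×row0 = (0, -5, -2, 7)
step 2: normalize row 1 (÷3) = (0, 1, -2/3, 4/3)
  row 0: subtract -1/3×row1 = (1, 0, -8/9, 13/9)
  row 2: subtract 7/3×row1 = (0, 0, 11/9, -73/9)
  row 3: subtract -5×row1 = (0, 0, -16/3, 41/3)
step 3: normalize row 2 (÷11/9) = (0, 0, 1, -73/11)
  row 0: subtract -8/9×row2 = (1, 0, 0, -49/11)
  row 1: subtract -2/3×row2 = (0, 1, 0, -34/11)
  row 3: subtract -16/3×row2 = (0, 0, 0, -239/11)
step 4: normalize row 3 (÷-239/11) = (0, 0, 0, 1)
  row 0: subtract -49/11×row3 = (1, 0, 0, 0)
  row 1: subtract -34/11×row3 = (0, 1, 0, 0)
  row 2: subtract -73/11×row3 = (0, 0, 1, 0)

pivot columns: 0, 1, 2, 3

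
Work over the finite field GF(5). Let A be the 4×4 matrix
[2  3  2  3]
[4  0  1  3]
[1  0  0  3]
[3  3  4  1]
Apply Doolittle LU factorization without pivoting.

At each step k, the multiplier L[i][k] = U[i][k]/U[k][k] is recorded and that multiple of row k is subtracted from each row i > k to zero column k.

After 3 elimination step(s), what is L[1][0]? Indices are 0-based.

L[1][0] = 2

Step 1: pivot at (0,0) is 2.
  row1 ← row1 − (2)·row0  ⇒  L[1][0]=2, U row1=(0, 4, 2, 2)
  row2 ← row2 − (3)·row0  ⇒  L[2][0]=3, U row2=(0, 1, 4, 4)
  row3 ← row3 − (4)·row0  ⇒  L[3][0]=4, U row3=(0, 1, 1, 4)
Step 2: pivot at (1,1) is 4.
  row2 ← row2 − (4)·row1  ⇒  L[2][1]=4, U row2=(0, 0, 1, 1)
  row3 ← row3 − (4)·row1  ⇒  L[3][1]=4, U row3=(0, 0, 3, 1)
Step 3: pivot at (2,2) is 1.
  row3 ← row3 − (3)·row2  ⇒  L[3][2]=3, U row3=(0, 0, 0, 3)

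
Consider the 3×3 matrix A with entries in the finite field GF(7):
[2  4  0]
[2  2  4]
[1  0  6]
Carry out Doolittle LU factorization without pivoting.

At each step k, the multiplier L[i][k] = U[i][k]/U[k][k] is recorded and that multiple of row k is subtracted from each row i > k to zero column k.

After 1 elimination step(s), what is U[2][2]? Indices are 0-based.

[col 0] pivot 2
  R1 -= 1*R0 → (0, 5, 4)  (L[1][0] := 1)
  R2 -= 4*R0 → (0, 5, 6)  (L[2][0] := 4)

U[2][2] = 6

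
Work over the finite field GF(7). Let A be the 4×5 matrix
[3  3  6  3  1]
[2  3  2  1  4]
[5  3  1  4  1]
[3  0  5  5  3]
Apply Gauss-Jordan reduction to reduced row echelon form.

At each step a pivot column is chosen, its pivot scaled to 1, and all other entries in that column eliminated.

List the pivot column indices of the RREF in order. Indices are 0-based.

pivot columns: 0, 1, 2, 3

[1] R0 /= 3  ⇒  (1, 1, 2, 1, 5)
     R1 -= 2·R0  ⇒  (0, 1, 5, 6, 1)
     R2 -= 5·R0  ⇒  (0, 5, 5, 6, 4)
     R3 -= 3·R0  ⇒  (0, 4, 6, 2, 2)
[2] R1 /= 1  ⇒  (0, 1, 5, 6, 1)
     R0 -= 1·R1  ⇒  (1, 0, 4, 2, 4)
     R2 -= 5·R1  ⇒  (0, 0, 1, 4, 6)
     R3 -= 4·R1  ⇒  (0, 0, 0, 6, 5)
[3] R2 /= 1  ⇒  (0, 0, 1, 4, 6)
     R0 -= 4·R2  ⇒  (1, 0, 0, 0, 1)
     R1 -= 5·R2  ⇒  (0, 1, 0, 0, 6)
[4] R3 /= 6  ⇒  (0, 0, 0, 1, 2)
     R2 -= 4·R3  ⇒  (0, 0, 1, 0, 5)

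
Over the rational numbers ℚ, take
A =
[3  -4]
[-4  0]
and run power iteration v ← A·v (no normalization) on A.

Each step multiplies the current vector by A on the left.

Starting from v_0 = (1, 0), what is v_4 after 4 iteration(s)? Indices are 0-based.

v_0 = (1, 0).
v_1 = A·v_0 = (3, -4).
v_2 = A·v_1 = (25, -12).
v_3 = A·v_2 = (123, -100).
v_4 = A·v_3 = (769, -492).

v_4 = (769, -492)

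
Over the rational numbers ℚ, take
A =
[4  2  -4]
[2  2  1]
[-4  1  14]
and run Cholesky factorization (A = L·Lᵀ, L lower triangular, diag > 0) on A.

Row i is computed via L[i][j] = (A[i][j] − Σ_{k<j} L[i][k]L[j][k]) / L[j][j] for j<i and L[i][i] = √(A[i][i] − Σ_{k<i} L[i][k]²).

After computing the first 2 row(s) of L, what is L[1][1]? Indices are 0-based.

L[1][1] = 1

Step 1: L[0][0] = √(4) = 2.
  L[1][0] = (2) / L[0][0] = 1.
Step 2: L[1][1] = √(1) = 1.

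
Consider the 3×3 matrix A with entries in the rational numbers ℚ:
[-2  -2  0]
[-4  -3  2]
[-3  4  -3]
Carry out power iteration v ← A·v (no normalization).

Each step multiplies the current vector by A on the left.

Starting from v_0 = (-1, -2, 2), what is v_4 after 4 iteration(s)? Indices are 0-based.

v_4 = (-1644, -3612, 2831)

v_0 = (-1, -2, 2).
v_1 = A·v_0 = (6, 14, -11).
v_2 = A·v_1 = (-40, -88, 71).
v_3 = A·v_2 = (256, 566, -445).
v_4 = A·v_3 = (-1644, -3612, 2831).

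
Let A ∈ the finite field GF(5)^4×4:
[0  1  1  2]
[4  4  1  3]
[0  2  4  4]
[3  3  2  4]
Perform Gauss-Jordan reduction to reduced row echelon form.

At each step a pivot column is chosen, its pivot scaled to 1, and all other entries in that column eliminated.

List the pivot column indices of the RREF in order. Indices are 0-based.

step 1: exchange rows 0,1
step 1: normalize row 0 (÷4) = (1, 1, 4, 2)
  row 3: subtract 3×row0 = (0, 0, 0, 3)
step 2: normalize row 1 (÷1) = (0, 1, 1, 2)
  row 0: subtract 1×row1 = (1, 0, 3, 0)
  row 2: subtract 2×row1 = (0, 0, 2, 0)
step 3: normalize row 2 (÷2) = (0, 0, 1, 0)
  row 0: subtract 3×row2 = (1, 0, 0, 0)
  row 1: subtract 1×row2 = (0, 1, 0, 2)
step 4: normalize row 3 (÷3) = (0, 0, 0, 1)
  row 1: subtract 2×row3 = (0, 1, 0, 0)

pivot columns: 0, 1, 2, 3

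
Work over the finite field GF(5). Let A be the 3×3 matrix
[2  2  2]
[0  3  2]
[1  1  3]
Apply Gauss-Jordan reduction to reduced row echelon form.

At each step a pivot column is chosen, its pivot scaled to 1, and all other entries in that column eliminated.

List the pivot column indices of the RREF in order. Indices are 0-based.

pivot columns: 0, 1, 2

[1] R0 /= 2  ⇒  (1, 1, 1)
     R2 -= 1·R0  ⇒  (0, 0, 2)
[2] R1 /= 3  ⇒  (0, 1, 4)
     R0 -= 1·R1  ⇒  (1, 0, 2)
[3] R2 /= 2  ⇒  (0, 0, 1)
     R0 -= 2·R2  ⇒  (1, 0, 0)
     R1 -= 4·R2  ⇒  (0, 1, 0)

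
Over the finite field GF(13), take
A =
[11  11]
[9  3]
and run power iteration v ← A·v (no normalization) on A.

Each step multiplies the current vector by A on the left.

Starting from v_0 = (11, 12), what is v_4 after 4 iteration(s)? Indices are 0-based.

v_0 = (11, 12).
v_1 = A·v_0 = (6, 5).
v_2 = A·v_1 = (4, 4).
v_3 = A·v_2 = (10, 9).
v_4 = A·v_3 = (1, 0).

v_4 = (1, 0)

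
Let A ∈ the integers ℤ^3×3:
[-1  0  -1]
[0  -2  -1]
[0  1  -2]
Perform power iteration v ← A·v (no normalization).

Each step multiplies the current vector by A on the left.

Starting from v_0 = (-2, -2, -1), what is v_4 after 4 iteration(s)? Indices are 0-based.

v_4 = (22, -10, 55)

v_0 = (-2, -2, -1).
v_1 = A·v_0 = (3, 5, 0).
v_2 = A·v_1 = (-3, -10, 5).
v_3 = A·v_2 = (-2, 15, -20).
v_4 = A·v_3 = (22, -10, 55).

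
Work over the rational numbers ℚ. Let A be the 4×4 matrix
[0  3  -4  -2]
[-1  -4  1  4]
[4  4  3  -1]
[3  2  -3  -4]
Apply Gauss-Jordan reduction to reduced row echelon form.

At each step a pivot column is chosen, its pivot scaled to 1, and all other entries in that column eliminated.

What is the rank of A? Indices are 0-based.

rank = 4

step 1: exchange rows 0,1
step 1: normalize row 0 (÷-1) = (1, 4, -1, -4)
  row 2: subtract 4×row0 = (0, -12, 7, 15)
  row 3: subtract 3×row0 = (0, -10, 0, 8)
step 2: normalize row 1 (÷3) = (0, 1, -4/3, -2/3)
  row 0: subtract 4×row1 = (1, 0, 13/3, -4/3)
  row 2: subtract -12×row1 = (0, 0, -9, 7)
  row 3: subtract -10×row1 = (0, 0, -40/3, 4/3)
step 3: normalize row 2 (÷-9) = (0, 0, 1, -7/9)
  row 0: subtract 13/3×row2 = (1, 0, 0, 55/27)
  row 1: subtract -4/3×row2 = (0, 1, 0, -46/27)
  row 3: subtract -40/3×row2 = (0, 0, 0, -244/27)
step 4: normalize row 3 (÷-244/27) = (0, 0, 0, 1)
  row 0: subtract 55/27×row3 = (1, 0, 0, 0)
  row 1: subtract -46/27×row3 = (0, 1, 0, 0)
  row 2: subtract -7/9×row3 = (0, 0, 1, 0)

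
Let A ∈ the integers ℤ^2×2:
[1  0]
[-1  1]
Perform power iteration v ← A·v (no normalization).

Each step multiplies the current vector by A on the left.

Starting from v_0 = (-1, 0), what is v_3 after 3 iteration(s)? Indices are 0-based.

v_3 = (-1, 3)

v_0 = (-1, 0).
v_1 = A·v_0 = (-1, 1).
v_2 = A·v_1 = (-1, 2).
v_3 = A·v_2 = (-1, 3).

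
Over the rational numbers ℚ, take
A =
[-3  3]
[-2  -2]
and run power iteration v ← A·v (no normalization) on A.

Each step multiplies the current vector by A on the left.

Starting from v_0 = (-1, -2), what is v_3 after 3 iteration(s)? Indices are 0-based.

v_3 = (-99, -42)

v_0 = (-1, -2).
v_1 = A·v_0 = (-3, 6).
v_2 = A·v_1 = (27, -6).
v_3 = A·v_2 = (-99, -42).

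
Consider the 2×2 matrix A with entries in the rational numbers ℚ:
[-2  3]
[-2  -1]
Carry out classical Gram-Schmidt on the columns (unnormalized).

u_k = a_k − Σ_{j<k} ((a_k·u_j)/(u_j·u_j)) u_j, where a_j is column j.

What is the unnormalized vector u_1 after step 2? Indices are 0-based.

Step 1: u_0 = a_0 = (-2, -2).
Step 2: u_1 = a_1 − (-1/2)·u_0 = (2, -2).

u_1 = (2, -2)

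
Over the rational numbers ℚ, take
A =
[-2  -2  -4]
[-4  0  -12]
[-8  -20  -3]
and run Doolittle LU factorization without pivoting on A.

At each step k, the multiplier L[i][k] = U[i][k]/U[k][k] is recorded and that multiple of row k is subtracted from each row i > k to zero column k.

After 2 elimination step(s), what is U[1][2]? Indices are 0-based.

Step 1: pivot at (0,0) is -2.
  row1 ← row1 − (2)·row0  ⇒  L[1][0]=2, U row1=(0, 4, -4)
  row2 ← row2 − (4)·row0  ⇒  L[2][0]=4, U row2=(0, -12, 13)
Step 2: pivot at (1,1) is 4.
  row2 ← row2 − (-3)·row1  ⇒  L[2][1]=-3, U row2=(0, 0, 1)

U[1][2] = -4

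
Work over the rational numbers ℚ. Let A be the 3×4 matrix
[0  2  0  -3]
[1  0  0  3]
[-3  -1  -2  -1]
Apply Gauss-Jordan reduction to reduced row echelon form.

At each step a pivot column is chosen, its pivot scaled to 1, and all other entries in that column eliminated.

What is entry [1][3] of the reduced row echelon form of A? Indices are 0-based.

M[1][3] = -3/2

[1] R0 <-> R1
[1] R0 /= 1  ⇒  (1, 0, 0, 3)
     R2 -= -3·R0  ⇒  (0, -1, -2, 8)
[2] R1 /= 2  ⇒  (0, 1, 0, -3/2)
     R2 -= -1·R1  ⇒  (0, 0, -2, 13/2)
[3] R2 /= -2  ⇒  (0, 0, 1, -13/4)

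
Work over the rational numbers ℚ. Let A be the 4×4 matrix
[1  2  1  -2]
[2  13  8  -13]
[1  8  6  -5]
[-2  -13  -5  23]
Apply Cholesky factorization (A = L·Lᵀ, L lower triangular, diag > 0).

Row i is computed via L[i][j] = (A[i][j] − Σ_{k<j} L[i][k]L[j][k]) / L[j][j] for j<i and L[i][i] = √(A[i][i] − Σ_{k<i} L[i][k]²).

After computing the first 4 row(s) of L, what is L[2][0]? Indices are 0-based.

L[2][0] = 1

Step 1: L[0][0] = √(1) = 1.
  L[1][0] = (2) / L[0][0] = 2.
Step 2: L[1][1] = √(9) = 3.
  L[2][0] = (1) / L[0][0] = 1.
  L[2][1] = (6) / L[1][1] = 2.
Step 3: L[2][2] = √(1) = 1.
  L[3][0] = (-2) / L[0][0] = -2.
  L[3][1] = (-9) / L[1][1] = -3.
  L[3][2] = (3) / L[2][2] = 3.
Step 4: L[3][3] = √(1) = 1.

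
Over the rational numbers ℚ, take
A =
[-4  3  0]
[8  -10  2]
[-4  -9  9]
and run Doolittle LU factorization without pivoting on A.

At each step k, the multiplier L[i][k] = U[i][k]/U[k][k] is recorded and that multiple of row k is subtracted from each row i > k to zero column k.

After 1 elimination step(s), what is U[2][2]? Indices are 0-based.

Step 1: pivot at (0,0) is -4.
  row1 ← row1 − (-2)·row0  ⇒  L[1][0]=-2, U row1=(0, -4, 2)
  row2 ← row2 − (1)·row0  ⇒  L[2][0]=1, U row2=(0, -12, 9)

U[2][2] = 9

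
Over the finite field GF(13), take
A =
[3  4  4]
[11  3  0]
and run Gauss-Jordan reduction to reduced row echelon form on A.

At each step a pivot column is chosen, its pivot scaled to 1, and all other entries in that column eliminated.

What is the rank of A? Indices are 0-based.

[1] R0 /= 3  ⇒  (1, 10, 10)
     R1 -= 11·R0  ⇒  (0, 10, 7)
[2] R1 /= 10  ⇒  (0, 1, 2)
     R0 -= 10·R1  ⇒  (1, 0, 3)

rank = 2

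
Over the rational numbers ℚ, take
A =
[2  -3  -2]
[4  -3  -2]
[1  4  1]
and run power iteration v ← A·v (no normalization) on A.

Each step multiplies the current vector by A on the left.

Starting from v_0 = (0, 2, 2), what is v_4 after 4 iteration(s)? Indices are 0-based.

v_0 = (0, 2, 2).
v_1 = A·v_0 = (-10, -10, 10).
v_2 = A·v_1 = (-10, -30, -40).
v_3 = A·v_2 = (150, 130, -170).
v_4 = A·v_3 = (250, 550, 500).

v_4 = (250, 550, 500)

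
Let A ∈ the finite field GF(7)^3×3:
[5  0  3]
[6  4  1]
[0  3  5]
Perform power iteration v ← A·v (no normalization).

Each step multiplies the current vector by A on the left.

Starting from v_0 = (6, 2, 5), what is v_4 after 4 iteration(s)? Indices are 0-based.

v_4 = (0, 0, 5)

v_0 = (6, 2, 5).
v_1 = A·v_0 = (3, 0, 3).
v_2 = A·v_1 = (3, 0, 1).
v_3 = A·v_2 = (4, 5, 5).
v_4 = A·v_3 = (0, 0, 5).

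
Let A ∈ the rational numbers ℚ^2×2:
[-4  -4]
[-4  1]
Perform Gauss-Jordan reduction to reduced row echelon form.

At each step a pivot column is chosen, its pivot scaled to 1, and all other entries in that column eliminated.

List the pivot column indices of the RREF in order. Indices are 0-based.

pivot columns: 0, 1

[1] R0 /= -4  ⇒  (1, 1)
     R1 -= -4·R0  ⇒  (0, 5)
[2] R1 /= 5  ⇒  (0, 1)
     R0 -= 1·R1  ⇒  (1, 0)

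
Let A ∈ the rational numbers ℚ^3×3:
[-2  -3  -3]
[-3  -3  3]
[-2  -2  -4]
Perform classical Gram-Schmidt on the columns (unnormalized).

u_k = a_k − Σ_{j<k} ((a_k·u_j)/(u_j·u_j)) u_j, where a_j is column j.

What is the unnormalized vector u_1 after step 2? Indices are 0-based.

Step 1: u_0 = a_0 = (-2, -3, -2).
Step 2: u_1 = a_1 − (19/17)·u_0 = (-13/17, 6/17, 4/17).

u_1 = (-13/17, 6/17, 4/17)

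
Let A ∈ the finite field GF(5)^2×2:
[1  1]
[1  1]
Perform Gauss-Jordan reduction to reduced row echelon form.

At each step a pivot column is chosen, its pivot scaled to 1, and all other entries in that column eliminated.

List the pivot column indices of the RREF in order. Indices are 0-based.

pivot columns: 0

[1] R0 /= 1  ⇒  (1, 1)
     R1 -= 1·R0  ⇒  (0, 0)
column 1 empty below row 1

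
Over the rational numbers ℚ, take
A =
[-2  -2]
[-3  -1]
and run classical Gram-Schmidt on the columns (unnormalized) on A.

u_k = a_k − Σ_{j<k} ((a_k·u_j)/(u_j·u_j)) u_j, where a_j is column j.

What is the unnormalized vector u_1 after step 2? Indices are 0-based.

Step 1: u_0 = a_0 = (-2, -3).
Step 2: u_1 = a_1 − (7/13)·u_0 = (-12/13, 8/13).

u_1 = (-12/13, 8/13)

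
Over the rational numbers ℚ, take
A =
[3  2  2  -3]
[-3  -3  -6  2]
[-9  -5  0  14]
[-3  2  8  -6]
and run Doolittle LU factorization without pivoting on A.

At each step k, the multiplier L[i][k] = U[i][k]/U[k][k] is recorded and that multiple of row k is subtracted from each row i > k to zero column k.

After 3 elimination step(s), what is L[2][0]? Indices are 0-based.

[col 0] pivot 3
  R1 -= -1*R0 → (0, -1, -4, -1)  (L[1][0] := -1)
  R2 -= -3*R0 → (0, 1, 6, 5)  (L[2][0] := -3)
  R3 -= -1*R0 → (0, 4, 10, -9)  (L[3][0] := -1)
[col 1] pivot -1
  R2 -= -1*R1 → (0, 0, 2, 4)  (L[2][1] := -1)
  R3 -= -4*R1 → (0, 0, -6, -13)  (L[3][1] := -4)
[col 2] pivot 2
  R3 -= -3*R2 → (0, 0, 0, -1)  (L[3][2] := -3)

L[2][0] = -3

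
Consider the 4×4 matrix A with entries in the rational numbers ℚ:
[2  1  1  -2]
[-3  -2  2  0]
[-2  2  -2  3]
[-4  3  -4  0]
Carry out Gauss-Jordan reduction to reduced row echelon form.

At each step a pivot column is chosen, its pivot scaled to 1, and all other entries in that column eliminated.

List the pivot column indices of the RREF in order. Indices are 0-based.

pivot columns: 0, 1, 2, 3

step 1: normalize row 0 (÷2) = (1, 1/2, 1/2, -1)
  row 1: subtract -3×row0 = (0, -1/2, 7/2, -3)
  row 2: subtract -2×row0 = (0, 3, -1, 1)
  row 3: subtract -4×row0 = (0, 5, -2, -4)
step 2: normalize row 1 (÷-1/2) = (0, 1, -7, 6)
  row 0: subtract 1/2×row1 = (1, 0, 4, -4)
  row 2: subtract 3×row1 = (0, 0, 20, -17)
  row 3: subtract 5×row1 = (0, 0, 33, -34)
step 3: normalize row 2 (÷20) = (0, 0, 1, -17/20)
  row 0: subtract 4×row2 = (1, 0, 0, -3/5)
  row 1: subtract -7×row2 = (0, 1, 0, 1/20)
  row 3: subtract 33×row2 = (0, 0, 0, -119/20)
step 4: normalize row 3 (÷-119/20) = (0, 0, 0, 1)
  row 0: subtract -3/5×row3 = (1, 0, 0, 0)
  row 1: subtract 1/20×row3 = (0, 1, 0, 0)
  row 2: subtract -17/20×row3 = (0, 0, 1, 0)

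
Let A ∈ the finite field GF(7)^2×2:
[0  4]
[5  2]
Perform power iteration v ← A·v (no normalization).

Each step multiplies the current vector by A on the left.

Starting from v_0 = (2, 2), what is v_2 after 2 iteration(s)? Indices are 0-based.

v_2 = (0, 5)

v_0 = (2, 2).
v_1 = A·v_0 = (1, 0).
v_2 = A·v_1 = (0, 5).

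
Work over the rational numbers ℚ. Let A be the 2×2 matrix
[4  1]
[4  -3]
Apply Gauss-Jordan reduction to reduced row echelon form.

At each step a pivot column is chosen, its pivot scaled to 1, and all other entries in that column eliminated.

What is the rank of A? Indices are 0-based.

[1] R0 /= 4  ⇒  (1, 1/4)
     R1 -= 4·R0  ⇒  (0, -4)
[2] R1 /= -4  ⇒  (0, 1)
     R0 -= 1/4·R1  ⇒  (1, 0)

rank = 2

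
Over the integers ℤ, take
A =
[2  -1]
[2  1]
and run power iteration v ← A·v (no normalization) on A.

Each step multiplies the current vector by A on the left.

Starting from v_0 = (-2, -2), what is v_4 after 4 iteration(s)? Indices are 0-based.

v_0 = (-2, -2).
v_1 = A·v_0 = (-2, -6).
v_2 = A·v_1 = (2, -10).
v_3 = A·v_2 = (14, -6).
v_4 = A·v_3 = (34, 22).

v_4 = (34, 22)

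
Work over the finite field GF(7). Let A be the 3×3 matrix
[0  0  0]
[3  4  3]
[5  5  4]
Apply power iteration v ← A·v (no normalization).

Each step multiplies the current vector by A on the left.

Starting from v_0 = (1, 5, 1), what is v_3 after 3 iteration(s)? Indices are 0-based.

v_3 = (0, 5, 1)

v_0 = (1, 5, 1).
v_1 = A·v_0 = (0, 5, 6).
v_2 = A·v_1 = (0, 3, 0).
v_3 = A·v_2 = (0, 5, 1).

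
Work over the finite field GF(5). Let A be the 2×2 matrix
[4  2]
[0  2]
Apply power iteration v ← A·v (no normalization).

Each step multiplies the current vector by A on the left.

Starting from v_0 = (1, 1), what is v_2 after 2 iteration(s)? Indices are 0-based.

v_0 = (1, 1).
v_1 = A·v_0 = (1, 2).
v_2 = A·v_1 = (3, 4).

v_2 = (3, 4)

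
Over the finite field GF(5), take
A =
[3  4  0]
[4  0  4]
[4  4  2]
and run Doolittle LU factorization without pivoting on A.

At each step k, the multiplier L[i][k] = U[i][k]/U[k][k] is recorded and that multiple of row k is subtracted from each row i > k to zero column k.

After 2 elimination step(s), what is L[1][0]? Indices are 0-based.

k=0: U[0][0]=3
  eliminate (1,0): mult=3, new row 1: (0, 3, 4); set L[1][0]=3
  eliminate (2,0): mult=3, new row 2: (0, 2, 2); set L[2][0]=3
k=1: U[1][1]=3
  eliminate (2,1): mult=4, new row 2: (0, 0, 1); set L[2][1]=4

L[1][0] = 3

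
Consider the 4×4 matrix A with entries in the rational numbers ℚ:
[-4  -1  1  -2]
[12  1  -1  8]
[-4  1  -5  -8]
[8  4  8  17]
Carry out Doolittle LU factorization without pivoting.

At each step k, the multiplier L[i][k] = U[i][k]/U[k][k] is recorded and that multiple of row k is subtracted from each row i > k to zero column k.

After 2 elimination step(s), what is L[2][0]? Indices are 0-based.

k=0: U[0][0]=-4
  eliminate (1,0): mult=-3, new row 1: (0, -2, 2, 2); set L[1][0]=-3
  eliminate (2,0): mult=1, new row 2: (0, 2, -6, -6); set L[2][0]=1
  eliminate (3,0): mult=-2, new row 3: (0, 2, 10, 13); set L[3][0]=-2
k=1: U[1][1]=-2
  eliminate (2,1): mult=-1, new row 2: (0, 0, -4, -4); set L[2][1]=-1
  eliminate (3,1): mult=-1, new row 3: (0, 0, 12, 15); set L[3][1]=-1

L[2][0] = 1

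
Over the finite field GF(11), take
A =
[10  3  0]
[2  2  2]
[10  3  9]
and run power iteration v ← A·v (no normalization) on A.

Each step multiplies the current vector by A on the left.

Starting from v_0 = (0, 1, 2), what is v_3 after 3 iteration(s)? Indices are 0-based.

v_0 = (0, 1, 2).
v_1 = A·v_0 = (3, 6, 10).
v_2 = A·v_1 = (4, 5, 6).
v_3 = A·v_2 = (0, 8, 10).

v_3 = (0, 8, 10)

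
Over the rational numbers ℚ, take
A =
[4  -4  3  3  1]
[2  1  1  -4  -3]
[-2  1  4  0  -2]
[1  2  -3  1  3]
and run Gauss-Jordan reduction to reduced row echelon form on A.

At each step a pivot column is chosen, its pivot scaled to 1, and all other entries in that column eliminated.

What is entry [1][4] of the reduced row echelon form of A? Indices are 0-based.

pivot(0,0)=4: scale R0 → (1, -1, 3/4, 3/4, 1/4)
  clear (1,0): R1 −= (2)R0 → (0, 3, -1/2, -11/2, -7/2)
  clear (2,0): R2 −= (-2)R0 → (0, -1, 11/2, 3/2, -3/2)
  clear (3,0): R3 −= (1)R0 → (0, 3, -15/4, 1/4, 11/4)
pivot(1,1)=3: scale R1 → (0, 1, -1/6, -11/6, -7/6)
  clear (0,1): R0 −= (-1)R1 → (1, 0, 7/12, -13/12, -11/12)
  clear (2,1): R2 −= (-1)R1 → (0, 0, 16/3, -1/3, -8/3)
  clear (3,1): R3 −= (3)R1 → (0, 0, -13/4, 23/4, 25/4)
pivot(2,2)=16/3: scale R2 → (0, 0, 1, -1/16, -1/2)
  clear (0,2): R0 −= (7/12)R2 → (1, 0, 0, -67/64, -5/8)
  clear (1,2): R1 −= (-1/6)R2 → (0, 1, 0, -59/32, -5/4)
  clear (3,2): R3 −= (-13/4)R2 → (0, 0, 0, 355/64, 37/8)
pivot(3,3)=355/64: scale R3 → (0, 0, 0, 1, 296/355)
  clear (0,3): R0 −= (-67/64)R3 → (1, 0, 0, 0, 88/355)
  clear (1,3): R1 −= (-59/32)R3 → (0, 1, 0, 0, 102/355)
  clear (2,3): R2 −= (-1/16)R3 → (0, 0, 1, 0, -159/355)

M[1][4] = 102/355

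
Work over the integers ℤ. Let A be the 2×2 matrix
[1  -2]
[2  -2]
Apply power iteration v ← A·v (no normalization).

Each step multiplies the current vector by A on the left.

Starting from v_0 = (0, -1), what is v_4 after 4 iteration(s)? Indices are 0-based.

v_4 = (6, 4)

v_0 = (0, -1).
v_1 = A·v_0 = (2, 2).
v_2 = A·v_1 = (-2, 0).
v_3 = A·v_2 = (-2, -4).
v_4 = A·v_3 = (6, 4).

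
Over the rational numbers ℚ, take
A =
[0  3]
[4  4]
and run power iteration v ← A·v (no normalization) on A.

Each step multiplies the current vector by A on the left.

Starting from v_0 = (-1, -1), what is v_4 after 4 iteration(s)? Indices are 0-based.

v_4 = (-816, -1616)

v_0 = (-1, -1).
v_1 = A·v_0 = (-3, -8).
v_2 = A·v_1 = (-24, -44).
v_3 = A·v_2 = (-132, -272).
v_4 = A·v_3 = (-816, -1616).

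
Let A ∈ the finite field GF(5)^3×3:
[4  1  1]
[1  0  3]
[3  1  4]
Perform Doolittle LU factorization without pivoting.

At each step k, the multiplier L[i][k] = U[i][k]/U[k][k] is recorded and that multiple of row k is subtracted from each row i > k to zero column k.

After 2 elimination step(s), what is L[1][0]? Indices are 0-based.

Step 1: pivot at (0,0) is 4.
  row1 ← row1 − (4)·row0  ⇒  L[1][0]=4, U row1=(0, 1, 4)
  row2 ← row2 − (2)·row0  ⇒  L[2][0]=2, U row2=(0, 4, 2)
Step 2: pivot at (1,1) is 1.
  row2 ← row2 − (4)·row1  ⇒  L[2][1]=4, U row2=(0, 0, 1)

L[1][0] = 4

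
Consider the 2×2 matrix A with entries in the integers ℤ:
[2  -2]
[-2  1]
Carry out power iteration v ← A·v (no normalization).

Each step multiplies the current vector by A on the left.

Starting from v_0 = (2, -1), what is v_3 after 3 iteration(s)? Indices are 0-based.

v_3 = (78, -61)

v_0 = (2, -1).
v_1 = A·v_0 = (6, -5).
v_2 = A·v_1 = (22, -17).
v_3 = A·v_2 = (78, -61).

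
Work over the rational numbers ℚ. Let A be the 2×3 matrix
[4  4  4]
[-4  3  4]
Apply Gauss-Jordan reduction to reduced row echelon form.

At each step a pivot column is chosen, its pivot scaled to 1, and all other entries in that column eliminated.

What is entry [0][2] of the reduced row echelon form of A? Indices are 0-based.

step 1: normalize row 0 (÷4) = (1, 1, 1)
  row 1: subtract -4×row0 = (0, 7, 8)
step 2: normalize row 1 (÷7) = (0, 1, 8/7)
  row 0: subtract 1×row1 = (1, 0, -1/7)

M[0][2] = -1/7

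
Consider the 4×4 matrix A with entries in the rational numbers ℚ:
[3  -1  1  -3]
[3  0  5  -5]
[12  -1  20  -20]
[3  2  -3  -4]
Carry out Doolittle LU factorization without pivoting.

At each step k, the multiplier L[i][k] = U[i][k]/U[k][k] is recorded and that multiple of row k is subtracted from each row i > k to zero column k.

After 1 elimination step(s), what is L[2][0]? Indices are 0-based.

[col 0] pivot 3
  R1 -= 1*R0 → (0, 1, 4, -2)  (L[1][0] := 1)
  R2 -= 4*R0 → (0, 3, 16, -8)  (L[2][0] := 4)
  R3 -= 1*R0 → (0, 3, -4, -1)  (L[3][0] := 1)

L[2][0] = 4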